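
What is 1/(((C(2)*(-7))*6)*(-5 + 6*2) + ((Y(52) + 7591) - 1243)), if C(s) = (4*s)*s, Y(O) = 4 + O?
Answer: 1/1700 ≈ 0.00058824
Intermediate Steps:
C(s) = 4*s²
1/(((C(2)*(-7))*6)*(-5 + 6*2) + ((Y(52) + 7591) - 1243)) = 1/((((4*2²)*(-7))*6)*(-5 + 6*2) + (((4 + 52) + 7591) - 1243)) = 1/((((4*4)*(-7))*6)*(-5 + 12) + ((56 + 7591) - 1243)) = 1/(((16*(-7))*6)*7 + (7647 - 1243)) = 1/(-112*6*7 + 6404) = 1/(-672*7 + 6404) = 1/(-4704 + 6404) = 1/1700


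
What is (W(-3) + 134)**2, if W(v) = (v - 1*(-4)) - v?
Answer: 19044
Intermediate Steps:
W(v) = 4 (W(v) = (v + 4) - v = (4 + v) - v = 4)
(W(-3) + 134)**2 = (4 + 134)**2 = 138**2 = 19044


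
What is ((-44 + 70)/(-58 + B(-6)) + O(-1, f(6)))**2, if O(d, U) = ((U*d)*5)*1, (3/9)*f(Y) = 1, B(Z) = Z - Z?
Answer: 200704/841 ≈ 238.65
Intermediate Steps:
B(Z) = 0
f(Y) = 3 (f(Y) = 3*1 = 3)
O(d, U) = 5*U*d (O(d, U) = (5*U*d)*1 = 5*U*d)
((-44 + 70)/(-58 + B(-6)) + O(-1, f(6)))**2 = ((-44 + 70)/(-58 + 0) + 5*3*(-1))**2 = (26/(-58) - 15)**2 = (26*(-1/58) - 15)**2 = (-13/29 - 15)**2 = (-448/29)**2 = 200704/841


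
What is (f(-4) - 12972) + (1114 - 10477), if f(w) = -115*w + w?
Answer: -21879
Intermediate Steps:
f(w) = -114*w
(f(-4) - 12972) + (1114 - 10477) = (-114*(-4) - 12972) + (1114 - 10477) = (456 - 12972) - 9363 = -12516 - 9363 = -21879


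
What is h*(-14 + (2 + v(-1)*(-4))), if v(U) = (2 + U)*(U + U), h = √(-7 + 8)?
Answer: -4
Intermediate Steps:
h = 1 (h = √1 = 1)
v(U) = 2*U*(2 + U) (v(U) = (2 + U)*(2*U) = 2*U*(2 + U))
h*(-14 + (2 + v(-1)*(-4))) = 1*(-14 + (2 + (2*(-1)*(2 - 1))*(-4))) = 1*(-14 + (2 + (2*(-1)*1)*(-4))) = 1*(-14 + (2 - 2*(-4))) = 1*(-14 + (2 + 8)) = 1*(-14 + 10) = 1*(-4) = -4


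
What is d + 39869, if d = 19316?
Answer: 59185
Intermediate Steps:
d + 39869 = 19316 + 39869 = 59185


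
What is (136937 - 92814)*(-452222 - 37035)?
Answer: -21587486611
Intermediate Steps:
(136937 - 92814)*(-452222 - 37035) = 44123*(-489257) = -21587486611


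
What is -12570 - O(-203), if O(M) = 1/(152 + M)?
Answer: -641069/51 ≈ -12570.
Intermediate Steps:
-12570 - O(-203) = -12570 - 1/(152 - 203) = -12570 - 1/(-51) = -12570 - 1*(-1/51) = -12570 + 1/51 = -641069/51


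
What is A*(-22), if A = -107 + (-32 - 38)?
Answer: 3894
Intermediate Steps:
A = -177 (A = -107 - 70 = -177)
A*(-22) = -177*(-22) = 3894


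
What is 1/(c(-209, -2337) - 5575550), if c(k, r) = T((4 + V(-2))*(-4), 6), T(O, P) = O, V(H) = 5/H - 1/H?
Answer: -1/5575558 ≈ -1.7935e-7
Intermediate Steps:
V(H) = 4/H
c(k, r) = -8 (c(k, r) = (4 + 4/(-2))*(-4) = (4 + 4*(-½))*(-4) = (4 - 2)*(-4) = 2*(-4) = -8)
1/(c(-209, -2337) - 5575550) = 1/(-8 - 5575550) = 1/(-5575558) = -1/5575558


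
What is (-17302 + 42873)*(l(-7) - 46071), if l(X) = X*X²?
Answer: -1186852394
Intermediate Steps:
l(X) = X³
(-17302 + 42873)*(l(-7) - 46071) = (-17302 + 42873)*((-7)³ - 46071) = 25571*(-343 - 46071) = 25571*(-46414) = -1186852394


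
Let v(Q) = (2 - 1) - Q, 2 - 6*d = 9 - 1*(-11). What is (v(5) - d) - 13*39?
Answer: -508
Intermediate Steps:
d = -3 (d = ⅓ - (9 - 1*(-11))/6 = ⅓ - (9 + 11)/6 = ⅓ - ⅙*20 = ⅓ - 10/3 = -3)
v(Q) = 1 - Q
(v(5) - d) - 13*39 = ((1 - 1*5) - 1*(-3)) - 13*39 = ((1 - 5) + 3) - 507 = (-4 + 3) - 507 = -1 - 507 = -508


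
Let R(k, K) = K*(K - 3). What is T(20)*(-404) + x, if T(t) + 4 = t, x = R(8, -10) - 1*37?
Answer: -6371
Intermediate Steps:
R(k, K) = K*(-3 + K)
x = 93 (x = -10*(-3 - 10) - 1*37 = -10*(-13) - 37 = 130 - 37 = 93)
T(t) = -4 + t
T(20)*(-404) + x = (-4 + 20)*(-404) + 93 = 16*(-404) + 93 = -6464 + 93 = -6371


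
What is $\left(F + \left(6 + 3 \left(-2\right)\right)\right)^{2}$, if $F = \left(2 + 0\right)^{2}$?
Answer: $16$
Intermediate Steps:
$F = 4$ ($F = 2^{2} = 4$)
$\left(F + \left(6 + 3 \left(-2\right)\right)\right)^{2} = \left(4 + \left(6 + 3 \left(-2\right)\right)\right)^{2} = \left(4 + \left(6 - 6\right)\right)^{2} = \left(4 + 0\right)^{2} = 4^{2} = 16$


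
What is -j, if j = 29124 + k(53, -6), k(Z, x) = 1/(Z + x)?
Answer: -1368829/47 ≈ -29124.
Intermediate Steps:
j = 1368829/47 (j = 29124 + 1/(53 - 6) = 29124 + 1/47 = 1368829/47 ≈ 29124.)
-j = -1*1368829/47 = -1368829/47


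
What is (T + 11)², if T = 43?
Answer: 2916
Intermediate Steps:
(T + 11)² = (43 + 11)² = 54² = 2916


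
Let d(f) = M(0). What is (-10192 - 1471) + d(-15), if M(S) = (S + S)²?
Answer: -11663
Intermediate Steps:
M(S) = 4*S² (M(S) = (2*S)² = 4*S²)
d(f) = 0 (d(f) = 4*0² = 4*0 = 0)
(-10192 - 1471) + d(-15) = (-10192 - 1471) + 0 = -11663 + 0 = -11663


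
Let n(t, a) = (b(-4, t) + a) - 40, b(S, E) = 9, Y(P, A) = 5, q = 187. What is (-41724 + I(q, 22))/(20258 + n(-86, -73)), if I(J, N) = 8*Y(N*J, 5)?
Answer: -20842/10077 ≈ -2.0683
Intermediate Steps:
I(J, N) = 40 (I(J, N) = 8*5 = 40)
n(t, a) = -31 + a (n(t, a) = (9 + a) - 40 = -31 + a)
(-41724 + I(q, 22))/(20258 + n(-86, -73)) = (-41724 + 40)/(20258 + (-31 - 73)) = -41684/(20258 - 104) = -41684/20154 = -41684*1/20154 = -20842/10077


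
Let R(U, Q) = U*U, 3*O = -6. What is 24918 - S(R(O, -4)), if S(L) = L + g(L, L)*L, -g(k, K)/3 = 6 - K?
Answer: 24938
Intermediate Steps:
O = -2 (O = (⅓)*(-6) = -2)
R(U, Q) = U²
g(k, K) = -18 + 3*K (g(k, K) = -3*(6 - K) = -18 + 3*K)
S(L) = L + L*(-18 + 3*L) (S(L) = L + (-18 + 3*L)*L = L + L*(-18 + 3*L))
24918 - S(R(O, -4)) = 24918 - (-2)²*(-17 + 3*(-2)²) = 24918 - 4*(-17 + 3*4) = 24918 - 4*(-17 + 12) = 24918 - 4*(-5) = 24918 - 1*(-20) = 24918 + 20 = 24938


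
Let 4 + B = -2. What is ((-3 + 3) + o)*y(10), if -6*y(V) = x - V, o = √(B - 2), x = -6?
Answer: 16*I*√2/3 ≈ 7.5425*I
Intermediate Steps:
B = -6 (B = -4 - 2 = -6)
o = 2*I*√2 (o = √(-6 - 2) = √(-8) = 2*I*√2 ≈ 2.8284*I)
y(V) = 1 + V/6 (y(V) = -(-6 - V)/6 = 1 + V/6)
((-3 + 3) + o)*y(10) = ((-3 + 3) + 2*I*√2)*(1 + (⅙)*10) = (0 + 2*I*√2)*(1 + 5/3) = (2*I*√2)*(8/3) = 16*I*√2/3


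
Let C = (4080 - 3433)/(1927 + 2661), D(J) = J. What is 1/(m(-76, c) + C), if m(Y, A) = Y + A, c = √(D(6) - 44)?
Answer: -1596812108/121932427953 - 21049744*I*√38/121932427953 ≈ -0.013096 - 0.0010642*I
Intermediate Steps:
c = I*√38 (c = √(6 - 44) = √(-38) = I*√38 ≈ 6.1644*I)
m(Y, A) = A + Y
C = 647/4588 ≈ 0.14102
1/(m(-76, c) + C) = 1/((I*√38 - 76) + 647/4588) = 1/((-76 + I*√38) + 647/4588) = 1/(-348041/4588 + I*√38)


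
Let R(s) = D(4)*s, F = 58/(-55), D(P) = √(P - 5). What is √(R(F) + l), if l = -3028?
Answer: √(-9159700 - 3190*I)/55 ≈ 0.009582 - 55.027*I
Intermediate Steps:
D(P) = √(-5 + P)
F = -58/55 (F = 58*(-1/55) = -58/55 ≈ -1.0545)
R(s) = I*s (R(s) = √(-5 + 4)*s = √(-1)*s = I*s)
√(R(F) + l) = √(I*(-58/55) - 3028) = √(-58*I/55 - 3028) = √(-3028 - 58*I/55)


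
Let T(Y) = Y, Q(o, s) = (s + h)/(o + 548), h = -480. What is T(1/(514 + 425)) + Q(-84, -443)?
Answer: -866233/435696 ≈ -1.9882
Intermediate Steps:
Q(o, s) = (-480 + s)/(548 + o) (Q(o, s) = (s - 480)/(o + 548) = (-480 + s)/(548 + o))
T(1/(514 + 425)) + Q(-84, -443) = 1/(514 + 425) + (-480 - 443)/(548 - 84) = 1/939 - 923/464 = -866233/435696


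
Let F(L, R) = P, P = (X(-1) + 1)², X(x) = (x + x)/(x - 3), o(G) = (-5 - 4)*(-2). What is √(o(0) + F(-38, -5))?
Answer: 9/2 ≈ 4.5000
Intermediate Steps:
o(G) = 18 (o(G) = -9*(-2) = 18)
X(x) = 2*x/(-3 + x) (X(x) = (2*x)/(-3 + x) = 2*x/(-3 + x))
P = 9/4 (P = (2*(-1)/(-3 - 1) + 1)² = (2*(-1)/(-4) + 1)² = (2*(-1)*(-¼) + 1)² = (½ + 1)² = (3/2)² = 9/4 ≈ 2.2500)
F(L, R) = 9/4
√(o(0) + F(-38, -5)) = √(18 + 9/4) = √(81/4) = 9/2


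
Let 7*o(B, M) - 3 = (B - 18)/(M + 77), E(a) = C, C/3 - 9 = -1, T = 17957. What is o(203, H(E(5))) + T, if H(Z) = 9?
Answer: 10810557/602 ≈ 17958.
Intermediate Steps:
C = 24 (C = 27 + 3*(-1) = 27 - 3 = 24)
E(a) = 24
o(B, M) = 3/7 + (-18 + B)/(7*(77 + M)) (o(B, M) = 3/7 + ((B - 18)/(M + 77))/7 = 3/7 + ((-18 + B)/(77 + M))/7 = 3/7 + (-18 + B)/(7*(77 + M)))
o(203, H(E(5))) + T = (213 + 203 + 3*9)/(7*(77 + 9)) + 17957 = (1/7)*(213 + 203 + 27)/86 + 17957 = (1/7)*(1/86)*443 + 17957 = 443/602 + 17957 = 10810557/602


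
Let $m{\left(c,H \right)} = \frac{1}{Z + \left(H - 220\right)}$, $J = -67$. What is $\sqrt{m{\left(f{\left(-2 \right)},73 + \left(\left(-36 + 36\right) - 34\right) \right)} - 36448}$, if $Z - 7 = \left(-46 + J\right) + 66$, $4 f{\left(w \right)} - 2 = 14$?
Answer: $\frac{3 i \sqrt{197795221}}{221} \approx 190.91 i$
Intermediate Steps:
$f{\left(w \right)} = 4$ ($f{\left(w \right)} = \frac{1}{2} + \frac{1}{4} \cdot 14 = \frac{1}{2} + \frac{7}{2} = 4$)
$Z = -40$ ($Z = 7 + \left(\left(-46 - 67\right) + 66\right) = 7 + \left(-113 + 66\right) = 7 - 47 = -40$)
$m{\left(c,H \right)} = \frac{1}{-260 + H}$ ($m{\left(c,H \right)} = \frac{1}{-40 + \left(H - 220\right)} = \frac{1}{-40 + \left(-220 + H\right)} = \frac{1}{-260 + H}$)
$\sqrt{m{\left(f{\left(-2 \right)},73 + \left(\left(-36 + 36\right) - 34\right) \right)} - 36448} = \sqrt{\frac{1}{-260 + \left(73 + \left(\left(-36 + 36\right) - 34\right)\right)} - 36448} = \sqrt{\frac{1}{-260 + \left(73 + \left(0 - 34\right)\right)} - 36448} = \sqrt{\frac{1}{-260 + \left(73 - 34\right)} - 36448} = \sqrt{\frac{1}{-260 + 39} - 36448} = \sqrt{\frac{1}{-221} - 36448} = \sqrt{- \frac{1}{221} - 36448} = \sqrt{- \frac{8055009}{221}} = \frac{3 i \sqrt{197795221}}{221}$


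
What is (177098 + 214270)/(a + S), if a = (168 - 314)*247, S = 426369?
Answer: 391368/390307 ≈ 1.0027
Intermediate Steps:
a = -36062 (a = -146*247 = -36062)
(177098 + 214270)/(a + S) = (177098 + 214270)/(-36062 + 426369) = 391368/390307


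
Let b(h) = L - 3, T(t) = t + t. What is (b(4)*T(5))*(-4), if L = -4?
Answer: 280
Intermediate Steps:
T(t) = 2*t
b(h) = -7 (b(h) = -4 - 3 = -7)
(b(4)*T(5))*(-4) = -14*5*(-4) = -7*10*(-4) = -70*(-4) = 280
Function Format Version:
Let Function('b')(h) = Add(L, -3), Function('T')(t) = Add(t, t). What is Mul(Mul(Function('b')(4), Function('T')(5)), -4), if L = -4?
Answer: 280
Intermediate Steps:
Function('T')(t) = Mul(2, t)
Function('b')(h) = -7 (Function('b')(h) = Add(-4, -3) = -7)
Mul(Mul(Function('b')(4), Function('T')(5)), -4) = Mul(Mul(-7, Mul(2, 5)), -4) = Mul(Mul(-7, 10), -4) = Mul(-70, -4) = 280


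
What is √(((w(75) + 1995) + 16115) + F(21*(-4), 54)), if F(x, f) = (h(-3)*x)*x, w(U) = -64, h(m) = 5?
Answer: √53326 ≈ 230.92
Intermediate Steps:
F(x, f) = 5*x² (F(x, f) = (5*x)*x = 5*x²)
√(((w(75) + 1995) + 16115) + F(21*(-4), 54)) = √(((-64 + 1995) + 16115) + 5*(21*(-4))²) = √((1931 + 16115) + 5*(-84)²) = √(18046 + 5*7056) = √(18046 + 35280) = √53326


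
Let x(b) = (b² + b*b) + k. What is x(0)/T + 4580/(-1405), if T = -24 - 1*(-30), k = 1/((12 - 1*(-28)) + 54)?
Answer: -516343/158484 ≈ -3.2580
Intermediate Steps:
k = 1/94 (k = 1/((12 + 28) + 54) = 1/(40 + 54) = 1/94 ≈ 0.010638)
T = 6 (T = -24 + 30 = 6)
x(b) = 1/94 + 2*b² (x(b) = (b² + b*b) + 1/94 = (b² + b²) + 1/94 = 2*b² + 1/94 = 1/94 + 2*b²)
x(0)/T + 4580/(-1405) = (1/94 + 2*0²)/6 + 4580/(-1405) = (1/94 + 2*0)*(⅙) + 4580*(-1/1405) = (1/94 + 0)*(⅙) - 916/281 = (1/94)*(⅙) - 916/281 = 1/564 - 916/281 = -516343/158484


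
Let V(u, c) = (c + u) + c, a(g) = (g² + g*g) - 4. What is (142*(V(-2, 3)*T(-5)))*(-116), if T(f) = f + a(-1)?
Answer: 461216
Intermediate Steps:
a(g) = -4 + 2*g² (a(g) = (g² + g²) - 4 = 2*g² - 4 = -4 + 2*g²)
V(u, c) = u + 2*c
T(f) = -2 + f (T(f) = f + (-4 + 2*(-1)²) = f + (-4 + 2*1) = f + (-4 + 2) = f - 2 = -2 + f)
(142*(V(-2, 3)*T(-5)))*(-116) = (142*((-2 + 2*3)*(-2 - 5)))*(-116) = (142*((-2 + 6)*(-7)))*(-116) = (142*(4*(-7)))*(-116) = (142*(-28))*(-116) = -3976*(-116) = 461216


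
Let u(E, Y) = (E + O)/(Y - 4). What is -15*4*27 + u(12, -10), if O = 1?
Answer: -22693/14 ≈ -1620.9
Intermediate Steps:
u(E, Y) = (1 + E)/(-4 + Y) (u(E, Y) = (E + 1)/(Y - 4) = (1 + E)/(-4 + Y))
-15*4*27 + u(12, -10) = -15*4*27 + (1 + 12)/(-4 - 10) = -60*27 + 13/(-14) = -1620 - 1/14*13 = -1620 - 13/14 = -22693/14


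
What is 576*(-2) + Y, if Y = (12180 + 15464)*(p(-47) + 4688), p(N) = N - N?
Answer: 129593920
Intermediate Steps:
p(N) = 0
Y = 129595072 (Y = (12180 + 15464)*(0 + 4688) = 27644*4688 = 129595072)
576*(-2) + Y = 576*(-2) + 129595072 = -1152 + 129595072 = 129593920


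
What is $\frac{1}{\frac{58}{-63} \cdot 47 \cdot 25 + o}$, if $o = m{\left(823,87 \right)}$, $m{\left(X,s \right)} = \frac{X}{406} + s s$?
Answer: $\frac{3654}{23711833} \approx 0.0001541$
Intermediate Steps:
$m{\left(X,s \right)} = s^{2} + \frac{X}{406}$ ($m{\left(X,s \right)} = \frac{X}{406} + s^{2} = s^{2} + \frac{X}{406}$)
$o = \frac{3073837}{406}$ ($o = 87^{2} + \frac{1}{406} \cdot 823 = 7569 + \frac{823}{406} = \frac{3073837}{406} \approx 7571.0$)
$\frac{1}{\frac{58}{-63} \cdot 47 \cdot 25 + o} = \frac{1}{\frac{58}{-63} \cdot 47 \cdot 25 + \frac{3073837}{406}} = \frac{1}{58 \left(- \frac{1}{63}\right) 47 \cdot 25 + \frac{3073837}{406}} = \frac{1}{\left(- \frac{58}{63}\right) 47 \cdot 25 + \frac{3073837}{406}} = \frac{1}{\left(- \frac{2726}{63}\right) 25 + \frac{3073837}{406}} = \frac{1}{- \frac{68150}{63} + \frac{3073837}{406}} = \frac{1}{\frac{23711833}{3654}} = \frac{3654}{23711833}$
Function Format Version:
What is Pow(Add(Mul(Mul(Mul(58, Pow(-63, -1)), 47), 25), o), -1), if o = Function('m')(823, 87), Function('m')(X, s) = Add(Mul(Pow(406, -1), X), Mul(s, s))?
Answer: Rational(3654, 23711833) ≈ 0.00015410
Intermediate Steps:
Function('m')(X, s) = Add(Pow(s, 2), Mul(Rational(1, 406), X)) (Function('m')(X, s) = Add(Mul(Rational(1, 406), X), Pow(s, 2)) = Add(Pow(s, 2), Mul(Rational(1, 406), X)))
o = Rational(3073837, 406) (o = Add(Pow(87, 2), Mul(Rational(1, 406), 823)) = Add(7569, Rational(823, 406)) = Rational(3073837, 406) ≈ 7571.0)
Pow(Add(Mul(Mul(Mul(58, Pow(-63, -1)), 47), 25), o), -1) = Pow(Add(Mul(Mul(Mul(58, Pow(-63, -1)), 47), 25), Rational(3073837, 406)), -1) = Pow(Add(Mul(Mul(Mul(58, Rational(-1, 63)), 47), 25), Rational(3073837, 406)), -1) = Pow(Add(Mul(Mul(Rational(-58, 63), 47), 25), Rational(3073837, 406)), -1) = Pow(Add(Mul(Rational(-2726, 63), 25), Rational(3073837, 406)), -1) = Pow(Add(Rational(-68150, 63), Rational(3073837, 406)), -1) = Pow(Rational(23711833, 3654), -1) = Rational(3654, 23711833)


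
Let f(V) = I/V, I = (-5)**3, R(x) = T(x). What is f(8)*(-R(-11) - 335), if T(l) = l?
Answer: 10125/2 ≈ 5062.5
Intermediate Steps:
R(x) = x
I = -125
f(V) = -125/V
f(8)*(-R(-11) - 335) = (-125/8)*(-1*(-11) - 335) = (-125*1/8)*(11 - 335) = -125/8*(-324) = 10125/2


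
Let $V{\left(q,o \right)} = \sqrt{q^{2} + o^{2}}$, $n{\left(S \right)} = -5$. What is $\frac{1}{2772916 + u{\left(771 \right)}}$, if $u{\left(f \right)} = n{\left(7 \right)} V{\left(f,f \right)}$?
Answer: $\frac{1386458}{3844516710503} + \frac{3855 \sqrt{2}}{7689033421006} \approx 3.6134 \cdot 10^{-7}$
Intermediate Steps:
$V{\left(q,o \right)} = \sqrt{o^{2} + q^{2}}$
$u{\left(f \right)} = - 5 \sqrt{2} \sqrt{f^{2}}$ ($u{\left(f \right)} = - 5 \sqrt{f^{2} + f^{2}} = - 5 \sqrt{2 f^{2}} = - 5 \sqrt{2} \sqrt{f^{2}}$)
$\frac{1}{2772916 + u{\left(771 \right)}} = \frac{1}{2772916 - 5 \sqrt{2} \sqrt{771^{2}}} = \frac{1}{2772916 - 5 \sqrt{2} \sqrt{594441}} = \frac{1}{2772916 - 5 \sqrt{2} \cdot 771} = \frac{1}{2772916 - 3855 \sqrt{2}}$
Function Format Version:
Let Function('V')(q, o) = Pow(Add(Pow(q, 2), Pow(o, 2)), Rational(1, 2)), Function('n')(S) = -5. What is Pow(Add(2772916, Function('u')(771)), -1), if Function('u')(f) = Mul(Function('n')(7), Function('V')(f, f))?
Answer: Add(Rational(1386458, 3844516710503), Mul(Rational(3855, 7689033421006), Pow(2, Rational(1, 2)))) ≈ 3.6134e-7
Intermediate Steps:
Function('V')(q, o) = Pow(Add(Pow(o, 2), Pow(q, 2)), Rational(1, 2))
Function('u')(f) = Mul(-5, Pow(2, Rational(1, 2)), Pow(Pow(f, 2), Rational(1, 2))) (Function('u')(f) = Mul(-5, Pow(Add(Pow(f, 2), Pow(f, 2)), Rational(1, 2))) = Mul(-5, Pow(Mul(2, Pow(f, 2)), Rational(1, 2))) = Mul(-5, Mul(Pow(2, Rational(1, 2)), Pow(Pow(f, 2), Rational(1, 2)))) = Mul(-5, Pow(2, Rational(1, 2)), Pow(Pow(f, 2), Rational(1, 2))))
Pow(Add(2772916, Function('u')(771)), -1) = Pow(Add(2772916, Mul(-5, Pow(2, Rational(1, 2)), Pow(Pow(771, 2), Rational(1, 2)))), -1) = Pow(Add(2772916, Mul(-5, Pow(2, Rational(1, 2)), Pow(594441, Rational(1, 2)))), -1) = Pow(Add(2772916, Mul(-5, Pow(2, Rational(1, 2)), 771)), -1) = Pow(Add(2772916, Mul(-3855, Pow(2, Rational(1, 2)))), -1)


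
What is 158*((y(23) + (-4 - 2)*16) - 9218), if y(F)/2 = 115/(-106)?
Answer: -78013606/53 ≈ -1.4720e+6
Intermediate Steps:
y(F) = -115/53 (y(F) = 2*(115/(-106)) = 2*(115*(-1/106)) = 2*(-115/106) = -115/53)
158*((y(23) + (-4 - 2)*16) - 9218) = 158*((-115/53 + (-4 - 2)*16) - 9218) = 158*((-115/53 - 6*16) - 9218) = 158*((-115/53 - 96) - 9218) = 158*(-5203/53 - 9218) = 158*(-493757/53) = -78013606/53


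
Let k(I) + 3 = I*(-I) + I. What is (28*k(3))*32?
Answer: -8064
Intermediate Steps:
k(I) = -3 + I - I² (k(I) = -3 + (I*(-I) + I) = -3 + (-I² + I) = -3 + (I - I²) = -3 + I - I²)
(28*k(3))*32 = (28*(-3 + 3 - 1*3²))*32 = (28*(-3 + 3 - 1*9))*32 = (28*(-3 + 3 - 9))*32 = (28*(-9))*32 = -252*32 = -8064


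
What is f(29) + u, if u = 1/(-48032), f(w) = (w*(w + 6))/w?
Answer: 1681119/48032 ≈ 35.000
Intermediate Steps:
f(w) = 6 + w (f(w) = (w*(6 + w))/w = 6 + w)
u = -1/48032 ≈ -2.0819e-5
f(29) + u = (6 + 29) - 1/48032 = 35 - 1/48032 = 1681119/48032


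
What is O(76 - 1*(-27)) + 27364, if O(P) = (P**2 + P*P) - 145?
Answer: 48437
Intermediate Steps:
O(P) = -145 + 2*P**2 (O(P) = (P**2 + P**2) - 145 = 2*P**2 - 145 = -145 + 2*P**2)
O(76 - 1*(-27)) + 27364 = (-145 + 2*(76 - 1*(-27))**2) + 27364 = (-145 + 2*(76 + 27)**2) + 27364 = (-145 + 2*103**2) + 27364 = (-145 + 2*10609) + 27364 = (-145 + 21218) + 27364 = 21073 + 27364 = 48437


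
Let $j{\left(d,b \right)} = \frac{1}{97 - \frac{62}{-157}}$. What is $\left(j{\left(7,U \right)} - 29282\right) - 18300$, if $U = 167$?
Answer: $- \frac{727576205}{15291} \approx -47582.0$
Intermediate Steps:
$j{\left(d,b \right)} = \frac{157}{15291}$ ($j{\left(d,b \right)} = \frac{1}{97 - - \frac{62}{157}} = \frac{1}{97 + \frac{62}{157}} = \frac{1}{\frac{15291}{157}} = \frac{157}{15291}$)
$\left(j{\left(7,U \right)} - 29282\right) - 18300 = \left(\frac{157}{15291} - 29282\right) - 18300 = - \frac{447750905}{15291} - 18300 = - \frac{727576205}{15291}$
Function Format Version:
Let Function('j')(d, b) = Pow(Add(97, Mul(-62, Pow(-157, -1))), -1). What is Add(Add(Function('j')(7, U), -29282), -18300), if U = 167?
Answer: Rational(-727576205, 15291) ≈ -47582.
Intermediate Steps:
Function('j')(d, b) = Rational(157, 15291) (Function('j')(d, b) = Pow(Add(97, Mul(-62, Rational(-1, 157))), -1) = Pow(Add(97, Rational(62, 157)), -1) = Pow(Rational(15291, 157), -1) = Rational(157, 15291))
Add(Add(Function('j')(7, U), -29282), -18300) = Add(Add(Rational(157, 15291), -29282), -18300) = Add(Rational(-447750905, 15291), -18300) = Rational(-727576205, 15291)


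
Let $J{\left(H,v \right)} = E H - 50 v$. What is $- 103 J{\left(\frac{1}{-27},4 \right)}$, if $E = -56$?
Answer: $\frac{550432}{27} \approx 20386.0$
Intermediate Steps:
$J{\left(H,v \right)} = - 56 H - 50 v$
$- 103 J{\left(\frac{1}{-27},4 \right)} = - 103 \left(- \frac{56}{-27} - 200\right) = - 103 \left(\left(-56\right) \left(- \frac{1}{27}\right) - 200\right) = - 103 \left(\frac{56}{27} - 200\right) = \left(-103\right) \left(- \frac{5344}{27}\right) = \frac{550432}{27}$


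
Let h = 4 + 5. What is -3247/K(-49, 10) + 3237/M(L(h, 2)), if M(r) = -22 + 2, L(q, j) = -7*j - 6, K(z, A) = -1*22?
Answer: -3137/220 ≈ -14.259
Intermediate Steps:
h = 9
K(z, A) = -22
L(q, j) = -6 - 7*j
M(r) = -20
-3247/K(-49, 10) + 3237/M(L(h, 2)) = -3247/(-22) + 3237/(-20) = -3247*(-1/22) + 3237*(-1/20) = 3247/22 - 3237/20 = -3137/220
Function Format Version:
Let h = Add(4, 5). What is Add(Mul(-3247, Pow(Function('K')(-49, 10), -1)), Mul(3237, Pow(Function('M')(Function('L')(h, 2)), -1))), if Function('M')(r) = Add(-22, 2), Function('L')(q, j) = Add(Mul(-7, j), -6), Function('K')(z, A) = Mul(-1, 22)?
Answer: Rational(-3137, 220) ≈ -14.259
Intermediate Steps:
h = 9
Function('K')(z, A) = -22
Function('L')(q, j) = Add(-6, Mul(-7, j))
Function('M')(r) = -20
Add(Mul(-3247, Pow(Function('K')(-49, 10), -1)), Mul(3237, Pow(Function('M')(Function('L')(h, 2)), -1))) = Add(Mul(-3247, Pow(-22, -1)), Mul(3237, Pow(-20, -1))) = Add(Mul(-3247, Rational(-1, 22)), Mul(3237, Rational(-1, 20))) = Add(Rational(3247, 22), Rational(-3237, 20)) = Rational(-3137, 220)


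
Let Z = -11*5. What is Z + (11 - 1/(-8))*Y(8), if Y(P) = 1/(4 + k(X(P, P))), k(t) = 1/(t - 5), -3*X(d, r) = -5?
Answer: -7695/148 ≈ -51.993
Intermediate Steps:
X(d, r) = 5/3 (X(d, r) = -⅓*(-5) = 5/3)
Z = -55
k(t) = 1/(-5 + t)
Y(P) = 10/37 (Y(P) = 1/(4 + 1/(-5 + 5/3)) = 1/(4 + 1/(-10/3)) = 1/(4 - 3/10) = 1/(37/10) = 10/37)
Z + (11 - 1/(-8))*Y(8) = -55 + (11 - 1/(-8))*(10/37) = -55 + (11 - 1*(-⅛))*(10/37) = -55 + (11 + ⅛)*(10/37) = -55 + (89/8)*(10/37) = -55 + 445/148 = -7695/148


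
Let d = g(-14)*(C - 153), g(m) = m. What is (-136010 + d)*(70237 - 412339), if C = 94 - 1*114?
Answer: 45700721976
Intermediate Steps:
C = -20 (C = 94 - 114 = -20)
d = 2422 (d = -14*(-20 - 153) = -14*(-173) = 2422)
(-136010 + d)*(70237 - 412339) = (-136010 + 2422)*(70237 - 412339) = -133588*(-342102) = 45700721976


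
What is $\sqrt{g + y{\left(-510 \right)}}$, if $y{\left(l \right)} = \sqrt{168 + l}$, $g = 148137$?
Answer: $\sqrt{148137 + 3 i \sqrt{38}} \approx 384.89 + 0.024 i$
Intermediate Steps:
$\sqrt{g + y{\left(-510 \right)}} = \sqrt{148137 + \sqrt{168 - 510}} = \sqrt{148137 + \sqrt{-342}} = \sqrt{148137 + 3 i \sqrt{38}}$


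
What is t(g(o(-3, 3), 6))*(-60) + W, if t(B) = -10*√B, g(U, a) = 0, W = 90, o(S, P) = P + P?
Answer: 90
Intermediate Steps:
o(S, P) = 2*P
t(g(o(-3, 3), 6))*(-60) + W = -10*√0*(-60) + 90 = -10*0*(-60) + 90 = 0*(-60) + 90 = 0 + 90 = 90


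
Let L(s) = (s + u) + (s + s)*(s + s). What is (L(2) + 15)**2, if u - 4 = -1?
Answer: 1296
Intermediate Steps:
u = 3 (u = 4 - 1 = 3)
L(s) = 3 + s + 4*s**2 (L(s) = (s + 3) + (s + s)*(s + s) = (3 + s) + (2*s)*(2*s) = (3 + s) + 4*s**2 = 3 + s + 4*s**2)
(L(2) + 15)**2 = ((3 + 2 + 4*2**2) + 15)**2 = ((3 + 2 + 4*4) + 15)**2 = ((3 + 2 + 16) + 15)**2 = (21 + 15)**2 = 36**2 = 1296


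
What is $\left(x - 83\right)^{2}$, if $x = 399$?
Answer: $99856$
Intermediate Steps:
$\left(x - 83\right)^{2} = \left(399 - 83\right)^{2} = 316^{2} = 99856$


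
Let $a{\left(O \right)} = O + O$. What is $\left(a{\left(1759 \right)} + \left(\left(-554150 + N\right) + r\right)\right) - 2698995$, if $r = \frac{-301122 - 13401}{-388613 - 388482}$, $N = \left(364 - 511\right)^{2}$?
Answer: $- \frac{228043303017}{70645} \approx -3.228 \cdot 10^{6}$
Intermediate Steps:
$N = 21609$ ($N = \left(-147\right)^{2} = 21609$)
$a{\left(O \right)} = 2 O$
$r = \frac{28593}{70645}$ ($r = - \frac{314523}{-777095} = \left(-314523\right) \left(- \frac{1}{777095}\right) = \frac{28593}{70645} \approx 0.40474$)
$\left(a{\left(1759 \right)} + \left(\left(-554150 + N\right) + r\right)\right) - 2698995 = \left(2 \cdot 1759 + \left(\left(-554150 + 21609\right) + \frac{28593}{70645}\right)\right) - 2698995 = \left(3518 + \left(-532541 + \frac{28593}{70645}\right)\right) - 2698995 = \left(3518 - \frac{37621330352}{70645}\right) - 2698995 = - \frac{37372801242}{70645} - 2698995 = - \frac{228043303017}{70645}$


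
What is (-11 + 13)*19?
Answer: 38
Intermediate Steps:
(-11 + 13)*19 = 2*19 = 38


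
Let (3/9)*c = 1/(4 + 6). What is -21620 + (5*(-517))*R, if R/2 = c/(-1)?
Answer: -20069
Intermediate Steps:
c = 3/10 (c = 3/(4 + 6) = 3/10 ≈ 0.30000)
R = -⅗ (R = 2*((3/10)/(-1)) = 2*((3/10)*(-1)) = 2*(-3/10) = -⅗ ≈ -0.60000)
-21620 + (5*(-517))*R = -21620 + (5*(-517))*(-⅗) = -21620 - 2585*(-⅗) = -21620 + 1551 = -20069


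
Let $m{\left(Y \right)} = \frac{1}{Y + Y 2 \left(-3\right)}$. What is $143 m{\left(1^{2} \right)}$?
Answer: $- \frac{143}{5} \approx -28.6$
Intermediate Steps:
$m{\left(Y \right)} = - \frac{1}{5 Y}$ ($m{\left(Y \right)} = \frac{1}{Y + 2 Y \left(-3\right)} = \frac{1}{Y - 6 Y} = \frac{1}{\left(-5\right) Y} = - \frac{1}{5 Y}$)
$143 m{\left(1^{2} \right)} = 143 \left(- \frac{1}{5 \cdot 1^{2}}\right) = 143 \left(- \frac{1}{5 \cdot 1}\right) = 143 \left(\left(- \frac{1}{5}\right) 1\right) = 143 \left(- \frac{1}{5}\right) = - \frac{143}{5}$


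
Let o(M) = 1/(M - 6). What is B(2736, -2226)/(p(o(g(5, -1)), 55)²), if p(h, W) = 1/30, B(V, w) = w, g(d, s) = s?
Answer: -2003400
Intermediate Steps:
o(M) = 1/(-6 + M)
p(h, W) = 1/30
B(2736, -2226)/(p(o(g(5, -1)), 55)²) = -2226/((1/30)²) = -2226/1/900 = -2226*900 = -2003400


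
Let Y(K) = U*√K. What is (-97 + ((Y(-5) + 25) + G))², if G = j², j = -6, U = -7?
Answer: 1051 + 504*I*√5 ≈ 1051.0 + 1127.0*I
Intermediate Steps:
Y(K) = -7*√K
G = 36 (G = (-6)² = 36)
(-97 + ((Y(-5) + 25) + G))² = (-97 + ((-7*I*√5 + 25) + 36))² = (-97 + ((25 - 7*I*√5) + 36))² = (-97 + (61 - 7*I*√5))² = (-36 - 7*I*√5)²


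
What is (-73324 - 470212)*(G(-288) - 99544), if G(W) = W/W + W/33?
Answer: 595209423984/11 ≈ 5.4110e+10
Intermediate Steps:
G(W) = 1 + W/33 (G(W) = 1 + W*(1/33) = 1 + W/33)
(-73324 - 470212)*(G(-288) - 99544) = (-73324 - 470212)*((1 + (1/33)*(-288)) - 99544) = -543536*((1 - 96/11) - 99544) = -543536*(-85/11 - 99544) = -543536*(-1095069/11) = 595209423984/11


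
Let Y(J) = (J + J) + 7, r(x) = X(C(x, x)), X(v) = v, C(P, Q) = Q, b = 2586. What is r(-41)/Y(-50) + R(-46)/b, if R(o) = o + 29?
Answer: 11605/26722 ≈ 0.43429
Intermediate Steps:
R(o) = 29 + o
r(x) = x
Y(J) = 7 + 2*J (Y(J) = 2*J + 7 = 7 + 2*J)
r(-41)/Y(-50) + R(-46)/b = -41/(7 + 2*(-50)) + (29 - 46)/2586 = -41/(7 - 100) - 17*1/2586 = -41/(-93) - 17/2586 = -41*(-1/93) - 17/2586 = 41/93 - 17/2586 = 11605/26722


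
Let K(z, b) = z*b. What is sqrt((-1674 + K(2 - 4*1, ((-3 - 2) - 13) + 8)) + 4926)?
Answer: 2*sqrt(818) ≈ 57.201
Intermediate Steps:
K(z, b) = b*z
sqrt((-1674 + K(2 - 4*1, ((-3 - 2) - 13) + 8)) + 4926) = sqrt((-1674 + (((-3 - 2) - 13) + 8)*(2 - 4*1)) + 4926) = sqrt((-1674 + ((-5 - 13) + 8)*(2 - 4)) + 4926) = sqrt((-1674 + (-18 + 8)*(-2)) + 4926) = sqrt((-1674 - 10*(-2)) + 4926) = sqrt((-1674 + 20) + 4926) = sqrt(-1654 + 4926) = sqrt(3272) = 2*sqrt(818)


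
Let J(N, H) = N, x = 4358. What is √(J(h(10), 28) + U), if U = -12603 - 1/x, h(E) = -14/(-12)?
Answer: I*√538506201882/6537 ≈ 112.26*I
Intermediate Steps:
h(E) = 7/6 (h(E) = -14*(-1/12) = 7/6)
U = -54923875/4358 (U = -12603 - 1/4358 = -54923875/4358 ≈ -12603.)
√(J(h(10), 28) + U) = √(7/6 - 54923875/4358) = √(-82378186/6537) = I*√538506201882/6537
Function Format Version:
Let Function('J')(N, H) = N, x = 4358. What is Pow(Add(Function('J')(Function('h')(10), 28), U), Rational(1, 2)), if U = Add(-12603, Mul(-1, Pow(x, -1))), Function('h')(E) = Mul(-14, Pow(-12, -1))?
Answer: Mul(Rational(1, 6537), I, Pow(538506201882, Rational(1, 2))) ≈ Mul(112.26, I)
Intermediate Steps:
Function('h')(E) = Rational(7, 6) (Function('h')(E) = Mul(-14, Rational(-1, 12)) = Rational(7, 6))
U = Rational(-54923875, 4358) (U = Add(-12603, Mul(-1, Pow(4358, -1))) = Add(-12603, Mul(-1, Rational(1, 4358))) = Add(-12603, Rational(-1, 4358)) = Rational(-54923875, 4358) ≈ -12603.)
Pow(Add(Function('J')(Function('h')(10), 28), U), Rational(1, 2)) = Pow(Add(Rational(7, 6), Rational(-54923875, 4358)), Rational(1, 2)) = Pow(Rational(-82378186, 6537), Rational(1, 2)) = Mul(Rational(1, 6537), I, Pow(538506201882, Rational(1, 2)))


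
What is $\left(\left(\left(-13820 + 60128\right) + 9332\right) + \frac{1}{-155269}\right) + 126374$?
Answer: $\frac{28261131765}{155269} \approx 1.8201 \cdot 10^{5}$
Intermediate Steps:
$\left(\left(\left(-13820 + 60128\right) + 9332\right) + \frac{1}{-155269}\right) + 126374 = \left(\left(46308 + 9332\right) - \frac{1}{155269}\right) + 126374 = \left(55640 - \frac{1}{155269}\right) + 126374 = \frac{8639167159}{155269} + 126374 = \frac{28261131765}{155269}$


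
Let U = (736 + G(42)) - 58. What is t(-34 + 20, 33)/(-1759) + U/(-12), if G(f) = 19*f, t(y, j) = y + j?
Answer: -216376/1759 ≈ -123.01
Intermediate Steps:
t(y, j) = j + y
U = 1476 (U = (736 + 19*42) - 58 = (736 + 798) - 58 = 1534 - 58 = 1476)
t(-34 + 20, 33)/(-1759) + U/(-12) = (33 + (-34 + 20))/(-1759) + 1476/(-12) = (33 - 14)*(-1/1759) + 1476*(-1/12) = 19*(-1/1759) - 123 = -19/1759 - 123 = -216376/1759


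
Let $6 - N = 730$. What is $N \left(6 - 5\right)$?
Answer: $-724$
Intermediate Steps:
$N = -724$ ($N = 6 - 730 = -724$)
$N \left(6 - 5\right) = - 724 \left(6 - 5\right) = \left(-724\right) 1 = -724$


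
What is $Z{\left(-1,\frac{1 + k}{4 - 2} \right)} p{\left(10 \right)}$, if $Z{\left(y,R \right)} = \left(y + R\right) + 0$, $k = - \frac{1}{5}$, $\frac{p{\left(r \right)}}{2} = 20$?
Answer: $-24$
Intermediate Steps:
$p{\left(r \right)} = 40$ ($p{\left(r \right)} = 2 \cdot 20 = 40$)
$k = - \frac{1}{5}$ ($k = \left(-1\right) \frac{1}{5} = - \frac{1}{5} \approx -0.2$)
$Z{\left(y,R \right)} = R + y$ ($Z{\left(y,R \right)} = \left(R + y\right) + 0 = R + y$)
$Z{\left(-1,\frac{1 + k}{4 - 2} \right)} p{\left(10 \right)} = \left(\frac{1 - \frac{1}{5}}{4 - 2} - 1\right) 40 = \left(\frac{4}{5 \cdot 2} - 1\right) 40 = \left(\frac{4}{5} \cdot \frac{1}{2} - 1\right) 40 = \left(\frac{2}{5} - 1\right) 40 = \left(- \frac{3}{5}\right) 40 = -24$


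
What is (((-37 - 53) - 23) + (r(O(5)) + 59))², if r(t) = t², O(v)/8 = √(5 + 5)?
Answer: 343396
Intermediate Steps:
O(v) = 8*√10 (O(v) = 8*√(5 + 5) = 8*√10)
(((-37 - 53) - 23) + (r(O(5)) + 59))² = (((-37 - 53) - 23) + ((8*√10)² + 59))² = ((-90 - 23) + (640 + 59))² = (-113 + 699)² = 586² = 343396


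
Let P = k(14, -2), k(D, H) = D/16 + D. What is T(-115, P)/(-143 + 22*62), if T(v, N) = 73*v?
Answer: -8395/1221 ≈ -6.8755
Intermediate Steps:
k(D, H) = 17*D/16 (k(D, H) = D/16 + D = 17*D/16)
P = 119/8 (P = (17/16)*14 = 119/8 ≈ 14.875)
T(-115, P)/(-143 + 22*62) = (73*(-115))/(-143 + 22*62) = -8395/(-143 + 1364) = -8395/1221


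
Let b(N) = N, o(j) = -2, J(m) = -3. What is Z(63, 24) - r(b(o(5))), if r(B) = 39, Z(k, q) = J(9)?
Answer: -42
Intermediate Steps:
Z(k, q) = -3
Z(63, 24) - r(b(o(5))) = -3 - 1*39 = -3 - 39 = -42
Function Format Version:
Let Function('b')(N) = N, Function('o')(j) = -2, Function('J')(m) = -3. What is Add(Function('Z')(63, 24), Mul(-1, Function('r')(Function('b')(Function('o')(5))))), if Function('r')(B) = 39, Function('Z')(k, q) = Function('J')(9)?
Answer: -42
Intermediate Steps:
Function('Z')(k, q) = -3
Add(Function('Z')(63, 24), Mul(-1, Function('r')(Function('b')(Function('o')(5))))) = Add(-3, Mul(-1, 39)) = Add(-3, -39) = -42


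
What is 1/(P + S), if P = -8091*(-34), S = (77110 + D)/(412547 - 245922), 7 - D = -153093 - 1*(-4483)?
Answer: 166625/45837763477 ≈ 3.6351e-6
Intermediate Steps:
D = 148617 (D = 7 - (-153093 - 1*(-4483)) = 7 - (-153093 + 4483) = 7 - 1*(-148610) = 7 + 148610 = 148617)
S = 225727/166625 (S = (77110 + 148617)/(412547 - 245922) = 225727/166625 ≈ 1.3547)
P = 275094
1/(P + S) = 1/(275094 + 225727/166625) = 1/(45837763477/166625) = 166625/45837763477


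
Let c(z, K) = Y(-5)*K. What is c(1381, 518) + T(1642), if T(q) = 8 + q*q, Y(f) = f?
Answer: 2693582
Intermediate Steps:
T(q) = 8 + q²
c(z, K) = -5*K
c(1381, 518) + T(1642) = -5*518 + (8 + 1642²) = -2590 + (8 + 2696164) = -2590 + 2696172 = 2693582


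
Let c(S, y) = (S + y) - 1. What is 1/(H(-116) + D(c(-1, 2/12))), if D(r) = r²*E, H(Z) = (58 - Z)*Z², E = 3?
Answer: 12/28096249 ≈ 4.2710e-7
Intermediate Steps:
c(S, y) = -1 + S + y
H(Z) = Z²*(58 - Z)
D(r) = 3*r² (D(r) = r²*3 = 3*r²)
1/(H(-116) + D(c(-1, 2/12))) = 1/((-116)²*(58 - 1*(-116)) + 3*(-1 - 1 + 2/12)²) = 1/(13456*(58 + 116) + 3*(-1 - 1 + 2*(1/12))²) = 1/(13456*174 + 3*(-1 - 1 + ⅙)²) = 1/(2341344 + 3*(-11/6)²) = 1/(2341344 + 3*(121/36)) = 1/(2341344 + 121/12) = 1/(28096249/12) = 12/28096249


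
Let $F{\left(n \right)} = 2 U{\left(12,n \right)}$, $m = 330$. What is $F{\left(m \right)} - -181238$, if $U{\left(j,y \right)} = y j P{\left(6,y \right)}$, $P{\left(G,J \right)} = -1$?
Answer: $173318$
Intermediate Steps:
$U{\left(j,y \right)} = - j y$ ($U{\left(j,y \right)} = y j \left(-1\right) = j y \left(-1\right) = - j y$)
$F{\left(n \right)} = - 24 n$ ($F{\left(n \right)} = 2 \left(\left(-1\right) 12 n\right) = 2 \left(- 12 n\right) = - 24 n$)
$F{\left(m \right)} - -181238 = \left(-24\right) 330 - -181238 = -7920 + 181238 = 173318$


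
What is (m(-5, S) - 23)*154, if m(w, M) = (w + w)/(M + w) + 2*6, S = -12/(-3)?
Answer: -154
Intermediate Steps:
S = 4 (S = -12*(-1/3) = 4)
m(w, M) = 12 + 2*w/(M + w) (m(w, M) = (2*w)/(M + w) + 12 = 2*w/(M + w) + 12 = 12 + 2*w/(M + w))
(m(-5, S) - 23)*154 = (2*(6*4 + 7*(-5))/(4 - 5) - 23)*154 = (2*(24 - 35)/(-1) - 23)*154 = (2*(-1)*(-11) - 23)*154 = (22 - 23)*154 = -1*154 = -154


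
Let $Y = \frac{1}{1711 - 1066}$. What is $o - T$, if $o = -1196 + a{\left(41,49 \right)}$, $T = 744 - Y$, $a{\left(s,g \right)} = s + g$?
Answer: $- \frac{1193249}{645} \approx -1850.0$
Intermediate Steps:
$a{\left(s,g \right)} = g + s$
$Y = \frac{1}{645} \approx 0.0015504$
$T = \frac{479879}{645}$ ($T = 744 - \frac{1}{645} = \frac{479879}{645} \approx 744.0$)
$o = -1106$ ($o = -1196 + \left(49 + 41\right) = -1196 + 90 = -1106$)
$o - T = -1106 - \frac{479879}{645} = - \frac{1193249}{645}$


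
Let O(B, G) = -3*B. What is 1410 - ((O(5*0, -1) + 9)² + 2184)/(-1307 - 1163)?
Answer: 696993/494 ≈ 1410.9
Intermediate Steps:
1410 - ((O(5*0, -1) + 9)² + 2184)/(-1307 - 1163) = 1410 - ((-15*0 + 9)² + 2184)/(-1307 - 1163) = 1410 - ((-3*0 + 9)² + 2184)/(-2470) = 1410 - ((0 + 9)² + 2184)*(-1)/2470 = 1410 - (9² + 2184)*(-1)/2470 = 1410 - (81 + 2184)*(-1)/2470 = 1410 - 2265*(-1)/2470 = 1410 - 1*(-453/494) = 1410 + 453/494 = 696993/494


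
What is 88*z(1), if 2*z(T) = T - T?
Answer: 0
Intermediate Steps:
z(T) = 0 (z(T) = (T - T)/2 = (½)*0 = 0)
88*z(1) = 88*0 = 0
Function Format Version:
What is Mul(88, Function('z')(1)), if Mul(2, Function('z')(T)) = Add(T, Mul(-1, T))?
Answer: 0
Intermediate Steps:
Function('z')(T) = 0 (Function('z')(T) = Mul(Rational(1, 2), Add(T, Mul(-1, T))) = Mul(Rational(1, 2), 0) = 0)
Mul(88, Function('z')(1)) = Mul(88, 0) = 0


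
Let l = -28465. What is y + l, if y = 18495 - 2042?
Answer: -12012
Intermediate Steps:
y = 16453
y + l = 16453 - 28465 = -12012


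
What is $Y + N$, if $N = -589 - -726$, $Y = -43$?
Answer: $94$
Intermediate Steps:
$N = 137$ ($N = -589 + 726 = 137$)
$Y + N = -43 + 137 = 94$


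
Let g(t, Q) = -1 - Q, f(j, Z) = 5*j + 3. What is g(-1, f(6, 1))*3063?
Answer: -104142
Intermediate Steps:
f(j, Z) = 3 + 5*j
g(-1, f(6, 1))*3063 = (-1 - (3 + 5*6))*3063 = (-1 - (3 + 30))*3063 = (-1 - 1*33)*3063 = (-1 - 33)*3063 = -34*3063 = -104142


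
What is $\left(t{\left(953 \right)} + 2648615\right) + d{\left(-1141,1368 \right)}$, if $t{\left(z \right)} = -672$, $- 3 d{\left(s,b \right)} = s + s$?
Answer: $\frac{7946111}{3} \approx 2.6487 \cdot 10^{6}$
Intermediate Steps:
$d{\left(s,b \right)} = - \frac{2 s}{3}$ ($d{\left(s,b \right)} = - \frac{s + s}{3} = - \frac{2 s}{3}$)
$\left(t{\left(953 \right)} + 2648615\right) + d{\left(-1141,1368 \right)} = \left(-672 + 2648615\right) - - \frac{2282}{3} = 2647943 + \frac{2282}{3} = \frac{7946111}{3}$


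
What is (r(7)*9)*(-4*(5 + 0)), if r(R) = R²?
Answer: -8820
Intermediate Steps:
(r(7)*9)*(-4*(5 + 0)) = (7²*9)*(-4*(5 + 0)) = (49*9)*(-4*5) = 441*(-20) = -8820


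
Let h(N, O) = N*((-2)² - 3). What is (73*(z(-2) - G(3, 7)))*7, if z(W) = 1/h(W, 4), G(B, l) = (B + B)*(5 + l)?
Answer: -74095/2 ≈ -37048.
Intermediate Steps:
G(B, l) = 2*B*(5 + l) (G(B, l) = (2*B)*(5 + l) = 2*B*(5 + l))
h(N, O) = N (h(N, O) = N*(4 - 3) = N*1 = N)
z(W) = 1/W
(73*(z(-2) - G(3, 7)))*7 = (73*(1/(-2) - 2*3*(5 + 7)))*7 = (73*(-½ - 2*3*12))*7 = (73*(-½ - 1*72))*7 = (73*(-½ - 72))*7 = (73*(-145/2))*7 = -10585/2*7 = -74095/2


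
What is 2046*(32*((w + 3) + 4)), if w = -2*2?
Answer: 196416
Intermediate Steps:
w = -4
2046*(32*((w + 3) + 4)) = 2046*(32*((-4 + 3) + 4)) = 2046*(32*(-1 + 4)) = 2046*(32*3) = 2046*96 = 196416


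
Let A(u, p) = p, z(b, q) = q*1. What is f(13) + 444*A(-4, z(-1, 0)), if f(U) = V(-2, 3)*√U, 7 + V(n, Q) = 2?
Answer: -5*√13 ≈ -18.028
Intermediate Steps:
V(n, Q) = -5 (V(n, Q) = -7 + 2 = -5)
z(b, q) = q
f(U) = -5*√U
f(13) + 444*A(-4, z(-1, 0)) = -5*√13 + 444*0 = -5*√13 + 0 = -5*√13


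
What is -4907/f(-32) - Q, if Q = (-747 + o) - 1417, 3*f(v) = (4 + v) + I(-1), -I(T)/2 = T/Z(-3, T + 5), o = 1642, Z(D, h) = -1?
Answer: 10127/10 ≈ 1012.7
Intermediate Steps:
I(T) = 2*T (I(T) = -2*T/(-1) = -2*T*(-1) = -(-2)*T = 2*T)
f(v) = ⅔ + v/3 (f(v) = ((4 + v) + 2*(-1))/3 = ((4 + v) - 2)/3 = (2 + v)/3 = ⅔ + v/3)
Q = -522 (Q = (-747 + 1642) - 1417 = 895 - 1417 = -522)
-4907/f(-32) - Q = -4907/(⅔ + (⅓)*(-32)) - 1*(-522) = -4907/(⅔ - 32/3) + 522 = -4907/(-10) + 522 = -4907*(-⅒) + 522 = 4907/10 + 522 = 10127/10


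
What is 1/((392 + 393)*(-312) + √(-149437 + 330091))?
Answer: -40820/9997604291 - √180654/59985625746 ≈ -4.0901e-6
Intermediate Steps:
1/((392 + 393)*(-312) + √(-149437 + 330091)) = 1/(785*(-312) + √180654) = 1/(-244920 + √180654)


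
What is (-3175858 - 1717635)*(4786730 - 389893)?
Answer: -21515891081641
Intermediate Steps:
(-3175858 - 1717635)*(4786730 - 389893) = -4893493*4396837 = -21515891081641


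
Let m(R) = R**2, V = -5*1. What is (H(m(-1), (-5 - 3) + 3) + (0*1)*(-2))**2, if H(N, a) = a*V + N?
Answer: 676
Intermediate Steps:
V = -5
H(N, a) = N - 5*a (H(N, a) = a*(-5) + N = -5*a + N = N - 5*a)
(H(m(-1), (-5 - 3) + 3) + (0*1)*(-2))**2 = (((-1)**2 - 5*((-5 - 3) + 3)) + (0*1)*(-2))**2 = ((1 - 5*(-8 + 3)) + 0*(-2))**2 = ((1 - 5*(-5)) + 0)**2 = ((1 + 25) + 0)**2 = (26 + 0)**2 = 26**2 = 676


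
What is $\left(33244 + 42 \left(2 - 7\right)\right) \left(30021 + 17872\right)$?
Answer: $1582097362$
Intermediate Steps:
$\left(33244 + 42 \left(2 - 7\right)\right) \left(30021 + 17872\right) = \left(33244 + 42 \left(-5\right)\right) 47893 = \left(33244 - 210\right) 47893 = 33034 \cdot 47893 = 1582097362$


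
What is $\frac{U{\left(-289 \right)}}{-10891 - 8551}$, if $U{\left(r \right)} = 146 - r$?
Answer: $- \frac{435}{19442} \approx -0.022374$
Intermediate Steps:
$\frac{U{\left(-289 \right)}}{-10891 - 8551} = \frac{146 - -289}{-10891 - 8551} = \frac{146 + 289}{-10891 - 8551} = \frac{435}{-19442} = 435 \left(- \frac{1}{19442}\right) = - \frac{435}{19442}$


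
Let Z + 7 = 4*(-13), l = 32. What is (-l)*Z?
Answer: 1888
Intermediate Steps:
Z = -59 (Z = -7 + 4*(-13) = -7 - 52 = -59)
(-l)*Z = -1*32*(-59) = -32*(-59) = 1888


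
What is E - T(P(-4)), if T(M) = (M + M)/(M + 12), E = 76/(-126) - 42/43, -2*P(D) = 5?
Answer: -54230/51471 ≈ -1.0536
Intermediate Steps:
P(D) = -5/2 (P(D) = -½*5 = -5/2)
E = -4280/2709 (E = 76*(-1/126) - 42*1/43 = -38/63 - 42/43 = -4280/2709 ≈ -1.5799)
T(M) = 2*M/(12 + M) (T(M) = (2*M)/(12 + M) = 2*M/(12 + M))
E - T(P(-4)) = -4280/2709 - 2*(-5)/(2*(12 - 5/2)) = -4280/2709 - 2*(-5)/(2*19/2) = -4280/2709 - 2*(-5)*2/(2*19) = -4280/2709 - 1*(-10/19) = -4280/2709 + 10/19 = -54230/51471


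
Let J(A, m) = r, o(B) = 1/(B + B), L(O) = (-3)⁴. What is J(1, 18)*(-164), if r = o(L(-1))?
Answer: -82/81 ≈ -1.0123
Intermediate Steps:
L(O) = 81
o(B) = 1/(2*B)
r = 1/162 (r = (½)/81 = (½)*(1/81) = 1/162 ≈ 0.0061728)
J(A, m) = 1/162
J(1, 18)*(-164) = (1/162)*(-164) = -82/81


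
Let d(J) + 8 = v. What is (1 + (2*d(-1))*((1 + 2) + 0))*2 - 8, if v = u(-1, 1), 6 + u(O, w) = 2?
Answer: -150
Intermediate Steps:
u(O, w) = -4 (u(O, w) = -6 + 2 = -4)
v = -4
d(J) = -12 (d(J) = -8 - 4 = -12)
(1 + (2*d(-1))*((1 + 2) + 0))*2 - 8 = (1 + (2*(-12))*((1 + 2) + 0))*2 - 8 = (1 - 24*(3 + 0))*2 - 8 = (1 - 24*3)*2 - 8 = (1 - 72)*2 - 8 = -71*2 - 8 = -142 - 8 = -150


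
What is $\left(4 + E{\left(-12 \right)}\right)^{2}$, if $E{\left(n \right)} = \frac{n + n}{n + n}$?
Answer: $25$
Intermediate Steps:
$E{\left(n \right)} = 1$ ($E{\left(n \right)} = \frac{2 n}{2 n} = 2 n \frac{1}{2 n} = 1$)
$\left(4 + E{\left(-12 \right)}\right)^{2} = \left(4 + 1\right)^{2} = 5^{2} = 25$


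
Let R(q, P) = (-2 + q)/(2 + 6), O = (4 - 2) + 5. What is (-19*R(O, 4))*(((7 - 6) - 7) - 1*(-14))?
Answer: -95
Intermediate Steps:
O = 7 (O = 2 + 5 = 7)
R(q, P) = -¼ + q/8 (R(q, P) = (-2 + q)/8 = (-2 + q)*(⅛) = -¼ + q/8)
(-19*R(O, 4))*(((7 - 6) - 7) - 1*(-14)) = (-19*(-¼ + (⅛)*7))*(((7 - 6) - 7) - 1*(-14)) = (-19*(-¼ + 7/8))*((1 - 7) + 14) = (-19*5/8)*(-6 + 14) = -95/8*8 = -95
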